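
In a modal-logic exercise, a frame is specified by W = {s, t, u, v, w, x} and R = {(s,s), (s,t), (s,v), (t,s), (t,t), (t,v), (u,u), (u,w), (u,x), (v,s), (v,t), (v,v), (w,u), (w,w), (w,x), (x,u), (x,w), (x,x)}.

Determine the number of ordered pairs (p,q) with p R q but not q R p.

R is symmetric; there are no such tuples.

0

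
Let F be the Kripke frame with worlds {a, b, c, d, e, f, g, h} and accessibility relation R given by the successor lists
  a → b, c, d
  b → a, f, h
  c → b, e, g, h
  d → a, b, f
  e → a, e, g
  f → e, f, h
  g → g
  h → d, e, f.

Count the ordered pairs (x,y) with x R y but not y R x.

Enumerating: (a,c), (b,f), (b,h), (c,b), (c,e), (c,g), (c,h), (d,b), (d,f), (e,a), (e,g), (f,e), (h,d), (h,e).

14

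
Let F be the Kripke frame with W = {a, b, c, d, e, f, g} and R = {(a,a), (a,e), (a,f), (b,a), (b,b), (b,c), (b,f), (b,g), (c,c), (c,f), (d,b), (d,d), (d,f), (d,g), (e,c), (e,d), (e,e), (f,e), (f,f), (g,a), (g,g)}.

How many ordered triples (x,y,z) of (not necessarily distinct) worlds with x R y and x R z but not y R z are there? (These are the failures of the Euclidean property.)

Enumerating: (a,e,a), (a,e,f), (a,f,a), (b,a,b), (b,a,c), (b,a,g), (b,c,a), (b,c,b), (b,c,g), (b,f,a), (b,f,b), (b,f,c), … and 18 more.
Total: 30.

30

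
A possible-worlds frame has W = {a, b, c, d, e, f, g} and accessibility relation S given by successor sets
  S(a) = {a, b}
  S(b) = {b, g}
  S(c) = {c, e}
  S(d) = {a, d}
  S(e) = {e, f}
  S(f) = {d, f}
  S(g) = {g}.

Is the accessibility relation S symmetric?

Symmetric: no — a S b but not b S a.

No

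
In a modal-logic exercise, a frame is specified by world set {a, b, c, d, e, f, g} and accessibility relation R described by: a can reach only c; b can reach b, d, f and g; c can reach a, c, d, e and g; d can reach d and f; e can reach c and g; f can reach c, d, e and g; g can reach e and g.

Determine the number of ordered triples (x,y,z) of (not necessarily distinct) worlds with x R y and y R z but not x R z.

18

Enumerating: (a,c,a), (a,c,d), (a,c,e), (a,c,g), (b,f,c), (b,f,e), (b,g,e), (c,d,f), (d,f,c), (d,f,e), (d,f,g), (e,c,a), (e,c,d), (e,c,e), (e,g,e), (f,c,a), (f,d,f), (g,e,c).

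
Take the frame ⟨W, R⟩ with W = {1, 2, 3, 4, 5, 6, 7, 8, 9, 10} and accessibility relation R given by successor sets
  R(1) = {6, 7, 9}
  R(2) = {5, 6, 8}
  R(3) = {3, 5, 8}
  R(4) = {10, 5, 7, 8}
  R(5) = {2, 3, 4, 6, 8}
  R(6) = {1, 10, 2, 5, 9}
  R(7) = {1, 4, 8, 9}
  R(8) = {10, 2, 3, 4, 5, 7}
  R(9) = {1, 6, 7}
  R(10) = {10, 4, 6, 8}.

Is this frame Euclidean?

Euclidean: no — 1 R 6 and 1 R 7, but not 6 R 7.

No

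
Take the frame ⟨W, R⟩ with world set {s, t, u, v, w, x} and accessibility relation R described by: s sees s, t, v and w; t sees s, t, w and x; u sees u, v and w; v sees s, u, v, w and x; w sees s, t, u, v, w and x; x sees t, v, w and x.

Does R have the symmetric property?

Symmetric: yes — every pair in R has its reverse in R.

Yes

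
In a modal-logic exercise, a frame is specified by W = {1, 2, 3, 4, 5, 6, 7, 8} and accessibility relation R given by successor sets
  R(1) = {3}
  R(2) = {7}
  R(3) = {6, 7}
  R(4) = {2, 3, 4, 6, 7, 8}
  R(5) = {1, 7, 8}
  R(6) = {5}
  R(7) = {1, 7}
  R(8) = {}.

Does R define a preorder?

Reflexive: no — 1 is not related to itself.
Transitive: no — 1 R 3 and 3 R 6, but not 1 R 6.
So R is not a preorder.

No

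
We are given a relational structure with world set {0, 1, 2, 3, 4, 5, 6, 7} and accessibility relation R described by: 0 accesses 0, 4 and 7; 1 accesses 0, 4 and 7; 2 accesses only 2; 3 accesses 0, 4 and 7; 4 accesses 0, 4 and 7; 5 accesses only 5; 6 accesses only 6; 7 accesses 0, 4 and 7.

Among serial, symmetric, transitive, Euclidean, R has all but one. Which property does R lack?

Serial: yes — every world has a successor (e.g. 0 R 0).
Symmetric: no — 1 R 0 but not 0 R 1.
Transitive: yes — every two-step R-path is closed by a direct edge.
Euclidean: yes — any two successors of a common world are R-related.
Only symmetric fails.

symmetric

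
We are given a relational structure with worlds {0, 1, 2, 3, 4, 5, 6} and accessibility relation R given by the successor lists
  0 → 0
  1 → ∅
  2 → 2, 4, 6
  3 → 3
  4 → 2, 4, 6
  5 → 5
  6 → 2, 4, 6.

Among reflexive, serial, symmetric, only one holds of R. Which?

symmetric

Reflexive: no — 1 is not related to itself.
Serial: no — 1 has no R-successor.
Symmetric: yes — every pair in R has its reverse in R.
Only symmetric holds.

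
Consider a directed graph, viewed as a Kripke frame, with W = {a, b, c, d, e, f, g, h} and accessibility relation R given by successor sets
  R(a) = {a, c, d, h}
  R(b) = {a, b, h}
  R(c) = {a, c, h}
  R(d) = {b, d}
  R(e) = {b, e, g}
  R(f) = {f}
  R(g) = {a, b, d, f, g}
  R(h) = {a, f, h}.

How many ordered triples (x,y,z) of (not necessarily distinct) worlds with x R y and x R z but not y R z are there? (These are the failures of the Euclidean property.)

Enumerating: (a,c,d), (a,d,a), (a,d,c), (a,d,h), (a,h,c), (a,h,d), (b,a,b), (b,h,b), (c,h,c), (d,b,d), (e,b,e), (e,b,g), … and 17 more.
Total: 29.

29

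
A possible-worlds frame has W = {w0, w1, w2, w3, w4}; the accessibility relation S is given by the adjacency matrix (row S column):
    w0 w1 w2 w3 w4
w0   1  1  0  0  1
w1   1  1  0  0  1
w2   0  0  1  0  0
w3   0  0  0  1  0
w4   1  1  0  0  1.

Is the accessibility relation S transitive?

Transitive: yes — every two-step S-path is closed by a direct edge.

Yes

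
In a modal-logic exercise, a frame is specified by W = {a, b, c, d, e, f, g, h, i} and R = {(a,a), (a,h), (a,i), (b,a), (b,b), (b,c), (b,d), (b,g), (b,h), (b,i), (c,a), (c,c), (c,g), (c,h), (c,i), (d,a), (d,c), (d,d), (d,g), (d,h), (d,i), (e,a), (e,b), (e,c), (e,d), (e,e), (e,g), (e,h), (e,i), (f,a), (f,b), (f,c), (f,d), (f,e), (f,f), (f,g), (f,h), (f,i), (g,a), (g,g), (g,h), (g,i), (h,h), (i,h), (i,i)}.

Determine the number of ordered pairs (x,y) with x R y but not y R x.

36

Enumerating: (a,h), (a,i), (b,a), (b,c), (b,d), (b,g), (b,h), (b,i), (c,a), (c,g), (c,h), (c,i), … and 24 more.
Total: 36.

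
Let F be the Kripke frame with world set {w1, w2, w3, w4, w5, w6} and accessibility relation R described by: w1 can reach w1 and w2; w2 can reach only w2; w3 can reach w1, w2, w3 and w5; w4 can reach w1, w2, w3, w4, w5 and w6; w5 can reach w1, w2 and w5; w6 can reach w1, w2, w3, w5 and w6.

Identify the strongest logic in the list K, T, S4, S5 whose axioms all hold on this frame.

S4

Reflexive (axiom T): yes — every world is R-related to itself.
Transitive (axiom 4): yes — every two-step R-path is closed by a direct edge.
Euclidean (axiom 5): no — w3 R w1 and w3 R w5, but not w1 R w5.
So F validates K, T, S4; S5 would additionally require R to be Euclidean. The strongest is S4.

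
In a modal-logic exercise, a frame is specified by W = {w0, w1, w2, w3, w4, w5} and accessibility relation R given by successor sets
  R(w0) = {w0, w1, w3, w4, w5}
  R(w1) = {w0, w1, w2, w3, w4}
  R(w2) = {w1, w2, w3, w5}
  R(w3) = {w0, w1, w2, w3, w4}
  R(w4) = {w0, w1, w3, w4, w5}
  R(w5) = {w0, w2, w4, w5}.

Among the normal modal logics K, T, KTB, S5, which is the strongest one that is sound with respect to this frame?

KTB

Reflexive (axiom T): yes — every world is R-related to itself.
Symmetric (axiom B): yes — every pair in R has its reverse in R.
Euclidean (axiom 5): no — w0 R w1 and w0 R w5, but not w1 R w5.
So F validates K, T, KTB; S5 would additionally require R to be Euclidean. The strongest is KTB.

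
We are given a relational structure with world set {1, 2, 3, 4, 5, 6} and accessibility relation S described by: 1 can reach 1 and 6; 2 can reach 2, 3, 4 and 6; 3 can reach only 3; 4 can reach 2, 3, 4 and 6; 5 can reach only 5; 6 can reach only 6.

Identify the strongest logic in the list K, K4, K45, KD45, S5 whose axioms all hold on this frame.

K4

Transitive (axiom 4): yes — every two-step S-path is closed by a direct edge.
Euclidean (axiom 5): no — 2 S 3 and 2 S 4, but not 3 S 4.
Serial (axiom D): yes — every world has a successor (e.g. 1 S 1).
Reflexive (axiom T): yes — every world is S-related to itself.
So F validates K, K4; K45 would additionally require S to be Euclidean. The strongest is K4.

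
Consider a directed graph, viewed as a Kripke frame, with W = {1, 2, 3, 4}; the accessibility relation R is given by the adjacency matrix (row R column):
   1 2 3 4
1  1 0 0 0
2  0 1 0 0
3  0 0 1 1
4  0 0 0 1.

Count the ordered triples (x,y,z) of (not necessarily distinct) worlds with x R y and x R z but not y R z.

1

Enumerating: (3,4,3).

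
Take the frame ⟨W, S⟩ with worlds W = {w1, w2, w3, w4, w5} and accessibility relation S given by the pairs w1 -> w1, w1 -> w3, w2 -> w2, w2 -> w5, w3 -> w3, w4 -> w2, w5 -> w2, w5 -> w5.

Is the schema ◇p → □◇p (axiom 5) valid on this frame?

The schema 5 characterises exactly the Euclidean frames.
Euclidean: no — w1 S w3 and w1 S w1, but not w3 S w1.

No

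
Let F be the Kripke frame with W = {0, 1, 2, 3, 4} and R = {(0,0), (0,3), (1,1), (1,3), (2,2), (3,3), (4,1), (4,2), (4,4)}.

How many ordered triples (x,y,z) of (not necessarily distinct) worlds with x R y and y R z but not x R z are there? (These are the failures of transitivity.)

1

Enumerating: (4,1,3).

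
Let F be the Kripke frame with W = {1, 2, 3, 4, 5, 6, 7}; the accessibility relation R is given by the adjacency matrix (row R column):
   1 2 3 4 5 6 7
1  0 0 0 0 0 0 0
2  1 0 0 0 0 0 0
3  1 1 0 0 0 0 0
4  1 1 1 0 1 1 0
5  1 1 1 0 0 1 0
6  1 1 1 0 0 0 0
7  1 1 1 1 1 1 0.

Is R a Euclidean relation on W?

No

Euclidean: no — 3 R 1 and 3 R 2, but not 1 R 2.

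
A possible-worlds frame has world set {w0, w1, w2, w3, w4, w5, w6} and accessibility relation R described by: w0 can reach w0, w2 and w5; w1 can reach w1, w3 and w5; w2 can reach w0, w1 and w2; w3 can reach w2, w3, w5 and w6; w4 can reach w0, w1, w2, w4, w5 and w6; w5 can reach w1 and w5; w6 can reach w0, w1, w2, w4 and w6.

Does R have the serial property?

Yes

Serial: yes — every world has a successor (e.g. w0 R w0).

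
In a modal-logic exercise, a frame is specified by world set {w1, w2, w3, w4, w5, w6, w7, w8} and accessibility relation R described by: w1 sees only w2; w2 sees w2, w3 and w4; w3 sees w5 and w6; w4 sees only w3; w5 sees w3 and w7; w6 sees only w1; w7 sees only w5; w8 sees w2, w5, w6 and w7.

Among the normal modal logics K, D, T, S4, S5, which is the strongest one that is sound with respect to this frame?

D

Serial (axiom D): yes — every world has a successor (e.g. w1 R w2).
Reflexive (axiom T): no — w1 is not related to itself.
Transitive (axiom 4): no — w1 R w2 and w2 R w3, but not w1 R w3.
Euclidean (axiom 5): no — w2 R w3 and w2 R w4, but not w3 R w4.
So F validates K, D; T would additionally require R to be reflexive. The strongest is D.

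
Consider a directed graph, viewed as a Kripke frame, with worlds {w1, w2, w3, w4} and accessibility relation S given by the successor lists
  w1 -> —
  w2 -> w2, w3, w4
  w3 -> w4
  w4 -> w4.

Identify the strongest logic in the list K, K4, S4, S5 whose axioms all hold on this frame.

K4

Transitive (axiom 4): yes — every two-step S-path is closed by a direct edge.
Reflexive (axiom T): no — w1 is not related to itself.
Euclidean (axiom 5): no — w2 S w4 and w2 S w3, but not w4 S w3.
So F validates K, K4; S4 would additionally require S to be reflexive. The strongest is K4.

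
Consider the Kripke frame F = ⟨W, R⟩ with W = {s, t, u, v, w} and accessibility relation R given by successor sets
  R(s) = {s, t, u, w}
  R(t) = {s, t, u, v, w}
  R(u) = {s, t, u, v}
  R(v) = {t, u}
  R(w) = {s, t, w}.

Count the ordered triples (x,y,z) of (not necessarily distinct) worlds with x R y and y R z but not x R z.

12

Enumerating: (s,t,v), (s,u,v), (u,s,w), (u,t,w), (v,t,s), (v,t,v), (v,t,w), (v,u,s), (v,u,v), (w,s,u), (w,t,u), (w,t,v).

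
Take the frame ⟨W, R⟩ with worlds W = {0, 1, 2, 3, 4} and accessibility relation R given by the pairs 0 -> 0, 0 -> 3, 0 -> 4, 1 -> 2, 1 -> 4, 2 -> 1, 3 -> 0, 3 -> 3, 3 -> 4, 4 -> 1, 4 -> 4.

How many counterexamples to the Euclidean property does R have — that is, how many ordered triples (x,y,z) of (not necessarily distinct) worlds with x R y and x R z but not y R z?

9

Enumerating: (0,4,0), (0,4,3), (1,2,2), (1,2,4), (1,4,2), (2,1,1), (3,4,0), (3,4,3), (4,1,1).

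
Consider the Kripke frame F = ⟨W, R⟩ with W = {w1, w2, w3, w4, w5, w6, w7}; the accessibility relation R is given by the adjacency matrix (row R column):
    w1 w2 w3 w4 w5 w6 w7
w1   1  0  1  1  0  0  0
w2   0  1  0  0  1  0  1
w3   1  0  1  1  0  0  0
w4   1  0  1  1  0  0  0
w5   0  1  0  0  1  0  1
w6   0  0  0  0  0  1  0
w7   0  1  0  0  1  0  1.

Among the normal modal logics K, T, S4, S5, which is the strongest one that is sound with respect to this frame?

S5

Reflexive (axiom T): yes — every world is R-related to itself.
Transitive (axiom 4): yes — every two-step R-path is closed by a direct edge.
Euclidean (axiom 5): yes — any two successors of a common world are R-related.
So F validates K, T, S4, S5. The strongest is S5.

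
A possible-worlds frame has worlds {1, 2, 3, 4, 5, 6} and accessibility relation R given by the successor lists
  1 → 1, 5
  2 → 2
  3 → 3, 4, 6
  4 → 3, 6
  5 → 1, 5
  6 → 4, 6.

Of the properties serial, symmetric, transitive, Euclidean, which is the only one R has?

Serial: yes — every world has a successor (e.g. 1 R 1).
Symmetric: no — 3 R 6 but not 6 R 3.
Transitive: no — 6 R 4 and 4 R 3, but not 6 R 3.
Euclidean: no — 4 R 6 and 4 R 3, but not 6 R 3.
Only serial holds.

serial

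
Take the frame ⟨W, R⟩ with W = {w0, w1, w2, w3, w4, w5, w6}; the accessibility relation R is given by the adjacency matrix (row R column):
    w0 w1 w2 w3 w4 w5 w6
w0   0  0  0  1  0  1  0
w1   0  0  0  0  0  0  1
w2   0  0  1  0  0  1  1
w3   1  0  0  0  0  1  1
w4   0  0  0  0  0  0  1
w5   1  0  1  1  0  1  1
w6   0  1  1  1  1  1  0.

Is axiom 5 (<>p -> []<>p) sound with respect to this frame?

Axiom 5 corresponds to the accessibility relation being Euclidean.
Euclidean: no — w3 R w0 and w3 R w6, but not w0 R w6.

No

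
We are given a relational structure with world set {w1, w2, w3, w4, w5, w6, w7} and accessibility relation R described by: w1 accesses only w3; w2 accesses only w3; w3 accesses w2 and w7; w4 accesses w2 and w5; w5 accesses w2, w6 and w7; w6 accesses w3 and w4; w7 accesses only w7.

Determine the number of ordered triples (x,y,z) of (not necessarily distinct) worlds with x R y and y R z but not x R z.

15

Enumerating: (w1,w3,w2), (w1,w3,w7), (w2,w3,w2), (w2,w3,w7), (w3,w2,w3), (w4,w2,w3), (w4,w5,w6), (w4,w5,w7), (w5,w2,w3), (w5,w6,w3), (w5,w6,w4), (w6,w3,w2), (w6,w3,w7), (w6,w4,w2), (w6,w4,w5).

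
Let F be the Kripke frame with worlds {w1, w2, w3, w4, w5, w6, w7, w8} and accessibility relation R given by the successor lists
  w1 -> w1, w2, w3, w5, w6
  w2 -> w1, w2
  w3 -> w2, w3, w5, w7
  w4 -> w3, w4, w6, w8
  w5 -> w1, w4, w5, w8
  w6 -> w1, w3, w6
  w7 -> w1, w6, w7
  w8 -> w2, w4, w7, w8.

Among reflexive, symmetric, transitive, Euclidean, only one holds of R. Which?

reflexive

Reflexive: yes — every world is R-related to itself.
Symmetric: no — w1 R w3 but not w3 R w1.
Transitive: no — w1 R w3 and w3 R w7, but not w1 R w7.
Euclidean: no — w1 R w2 and w1 R w3, but not w2 R w3.
Only reflexive holds.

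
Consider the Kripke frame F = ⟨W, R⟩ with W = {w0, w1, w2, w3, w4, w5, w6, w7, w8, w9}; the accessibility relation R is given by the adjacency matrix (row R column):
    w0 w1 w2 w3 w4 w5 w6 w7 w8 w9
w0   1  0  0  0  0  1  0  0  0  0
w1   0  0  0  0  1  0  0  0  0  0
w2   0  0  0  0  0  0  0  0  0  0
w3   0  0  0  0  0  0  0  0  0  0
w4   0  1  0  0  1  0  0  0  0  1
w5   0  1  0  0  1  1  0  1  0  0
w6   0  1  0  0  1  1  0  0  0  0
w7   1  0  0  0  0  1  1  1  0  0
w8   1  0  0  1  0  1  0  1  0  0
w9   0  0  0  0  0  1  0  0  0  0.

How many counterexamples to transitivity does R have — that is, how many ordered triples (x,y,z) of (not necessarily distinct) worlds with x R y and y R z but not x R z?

Enumerating: (w0,w5,w1), (w0,w5,w4), (w0,w5,w7), (w1,w4,w1), (w1,w4,w9), (w4,w9,w5), (w5,w4,w9), (w5,w7,w0), (w5,w7,w6), (w6,w4,w9), (w6,w5,w7), (w7,w5,w1), … and 9 more.
Total: 21.

21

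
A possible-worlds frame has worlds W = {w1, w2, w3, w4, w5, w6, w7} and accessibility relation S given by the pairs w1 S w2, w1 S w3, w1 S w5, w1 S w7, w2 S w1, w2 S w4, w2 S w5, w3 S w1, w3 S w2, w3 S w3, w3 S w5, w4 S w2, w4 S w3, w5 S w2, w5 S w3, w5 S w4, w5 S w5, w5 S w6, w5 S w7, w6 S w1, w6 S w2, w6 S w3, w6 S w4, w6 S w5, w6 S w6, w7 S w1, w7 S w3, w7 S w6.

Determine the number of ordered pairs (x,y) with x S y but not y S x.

11

Enumerating: (w1,w5), (w3,w2), (w4,w3), (w5,w4), (w5,w7), (w6,w1), (w6,w2), (w6,w3), (w6,w4), (w7,w3), (w7,w6).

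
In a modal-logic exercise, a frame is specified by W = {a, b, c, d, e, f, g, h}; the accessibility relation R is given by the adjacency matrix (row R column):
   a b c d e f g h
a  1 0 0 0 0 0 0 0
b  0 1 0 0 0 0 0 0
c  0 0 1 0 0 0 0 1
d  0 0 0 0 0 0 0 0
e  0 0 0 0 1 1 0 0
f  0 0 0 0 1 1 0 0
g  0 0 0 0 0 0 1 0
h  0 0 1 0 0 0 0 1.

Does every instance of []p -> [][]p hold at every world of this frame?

By correspondence theory, 4 is valid on a frame iff R is transitive.
Transitive: yes — every two-step R-path is closed by a direct edge.

Yes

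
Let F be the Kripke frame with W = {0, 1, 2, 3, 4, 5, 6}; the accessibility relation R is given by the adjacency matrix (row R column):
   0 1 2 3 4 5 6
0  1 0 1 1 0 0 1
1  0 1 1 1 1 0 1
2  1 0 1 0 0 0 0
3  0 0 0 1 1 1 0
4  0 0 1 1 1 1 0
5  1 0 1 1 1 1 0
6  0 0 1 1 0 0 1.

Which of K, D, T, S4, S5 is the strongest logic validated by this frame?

T

Serial (axiom D): yes — every world has a successor (e.g. 0 R 0).
Reflexive (axiom T): yes — every world is R-related to itself.
Transitive (axiom 4): no — 0 R 3 and 3 R 4, but not 0 R 4.
Euclidean (axiom 5): no — 0 R 2 and 0 R 3, but not 2 R 3.
So F validates K, D, T; S4 would additionally require R to be transitive. The strongest is T.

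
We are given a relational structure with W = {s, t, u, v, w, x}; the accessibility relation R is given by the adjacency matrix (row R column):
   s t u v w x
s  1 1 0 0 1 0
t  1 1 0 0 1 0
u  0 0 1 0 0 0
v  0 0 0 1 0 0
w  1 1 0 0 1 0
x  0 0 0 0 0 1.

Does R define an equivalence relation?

Yes

Reflexive: yes — every world is R-related to itself.
Symmetric: yes — every pair in R has its reverse in R.
Transitive: yes — every two-step R-path is closed by a direct edge.
So R is an equivalence relation.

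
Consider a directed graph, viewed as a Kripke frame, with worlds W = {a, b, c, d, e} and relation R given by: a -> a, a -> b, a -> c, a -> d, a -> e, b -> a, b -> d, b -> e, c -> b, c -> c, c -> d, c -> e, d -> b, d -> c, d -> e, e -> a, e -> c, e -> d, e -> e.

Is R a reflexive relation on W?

No

Reflexive: no — b is not related to itself.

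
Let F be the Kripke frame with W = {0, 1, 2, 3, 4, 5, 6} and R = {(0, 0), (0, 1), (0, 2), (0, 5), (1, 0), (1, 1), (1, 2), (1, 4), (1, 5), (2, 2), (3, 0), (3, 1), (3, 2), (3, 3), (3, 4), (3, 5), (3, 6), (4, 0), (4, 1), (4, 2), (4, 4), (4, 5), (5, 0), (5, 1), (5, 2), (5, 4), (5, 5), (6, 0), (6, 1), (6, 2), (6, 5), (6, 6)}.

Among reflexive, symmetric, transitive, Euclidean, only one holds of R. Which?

Reflexive: yes — every world is R-related to itself.
Symmetric: no — 0 R 2 but not 2 R 0.
Transitive: no — 0 R 1 and 1 R 4, but not 0 R 4.
Euclidean: no — 0 R 2 and 0 R 1, but not 2 R 1.
Only reflexive holds.

reflexive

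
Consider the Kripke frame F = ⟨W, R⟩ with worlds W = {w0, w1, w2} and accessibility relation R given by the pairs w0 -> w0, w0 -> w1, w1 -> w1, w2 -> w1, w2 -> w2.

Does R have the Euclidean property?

Euclidean: no — w0 R w1 and w0 R w0, but not w1 R w0.

No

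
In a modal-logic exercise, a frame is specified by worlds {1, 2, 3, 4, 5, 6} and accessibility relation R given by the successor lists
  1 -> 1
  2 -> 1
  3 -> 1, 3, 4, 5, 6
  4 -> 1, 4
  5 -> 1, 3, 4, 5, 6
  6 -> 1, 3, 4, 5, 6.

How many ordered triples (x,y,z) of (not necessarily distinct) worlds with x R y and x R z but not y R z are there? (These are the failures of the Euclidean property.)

Enumerating: (3,1,3), (3,1,4), (3,1,5), (3,1,6), (3,4,3), (3,4,5), (3,4,6), (4,1,4), (5,1,3), (5,1,4), (5,1,5), (5,1,6), … and 10 more.
Total: 22.

22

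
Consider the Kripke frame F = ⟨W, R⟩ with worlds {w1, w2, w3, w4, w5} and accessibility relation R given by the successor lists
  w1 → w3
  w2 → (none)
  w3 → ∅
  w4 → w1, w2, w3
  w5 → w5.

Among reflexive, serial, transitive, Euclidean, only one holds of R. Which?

transitive

Reflexive: no — w1 is not related to itself.
Serial: no — w2 has no R-successor.
Transitive: yes — every two-step R-path is closed by a direct edge.
Euclidean: no — w4 R w1 and w4 R w2, but not w1 R w2.
Only transitive holds.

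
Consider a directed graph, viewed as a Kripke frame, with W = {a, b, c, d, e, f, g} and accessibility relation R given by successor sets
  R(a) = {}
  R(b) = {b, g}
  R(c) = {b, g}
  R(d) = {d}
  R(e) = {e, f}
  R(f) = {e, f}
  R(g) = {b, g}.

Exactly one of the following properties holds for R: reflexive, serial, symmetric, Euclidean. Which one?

Reflexive: no — a is not related to itself.
Serial: no — a has no R-successor.
Symmetric: no — c R b but not b R c.
Euclidean: yes — any two successors of a common world are R-related.
Only Euclidean holds.

Euclidean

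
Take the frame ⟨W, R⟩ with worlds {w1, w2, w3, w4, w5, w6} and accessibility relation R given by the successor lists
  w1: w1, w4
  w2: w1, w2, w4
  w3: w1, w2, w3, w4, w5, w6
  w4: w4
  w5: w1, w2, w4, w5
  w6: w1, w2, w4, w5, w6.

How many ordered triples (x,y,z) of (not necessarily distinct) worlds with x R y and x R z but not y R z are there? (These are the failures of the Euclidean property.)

Enumerating: (w1,w4,w1), (w2,w1,w2), (w2,w4,w1), (w2,w4,w2), (w3,w1,w2), (w3,w1,w3), (w3,w1,w5), (w3,w1,w6), (w3,w2,w3), (w3,w2,w5), (w3,w2,w6), (w3,w4,w1), … and 23 more.
Total: 35.

35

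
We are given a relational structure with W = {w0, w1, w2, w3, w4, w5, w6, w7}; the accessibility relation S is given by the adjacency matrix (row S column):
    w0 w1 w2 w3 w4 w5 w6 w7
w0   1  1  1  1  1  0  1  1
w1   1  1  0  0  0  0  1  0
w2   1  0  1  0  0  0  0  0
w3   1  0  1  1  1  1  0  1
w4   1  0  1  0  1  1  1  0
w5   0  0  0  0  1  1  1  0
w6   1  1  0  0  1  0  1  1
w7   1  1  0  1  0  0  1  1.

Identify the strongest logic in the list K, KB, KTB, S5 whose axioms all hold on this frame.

K

Symmetric (axiom B): no — w3 S w2 but not w2 S w3.
Reflexive (axiom T): yes — every world is S-related to itself.
Euclidean (axiom 5): no — w0 S w1 and w0 S w2, but not w1 S w2.
So F validates K; KB would additionally require S to be symmetric. The strongest is K.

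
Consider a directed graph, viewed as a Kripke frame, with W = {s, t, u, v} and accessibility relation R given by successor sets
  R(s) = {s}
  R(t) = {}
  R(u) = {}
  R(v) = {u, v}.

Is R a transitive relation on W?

Transitive: yes — every two-step R-path is closed by a direct edge.

Yes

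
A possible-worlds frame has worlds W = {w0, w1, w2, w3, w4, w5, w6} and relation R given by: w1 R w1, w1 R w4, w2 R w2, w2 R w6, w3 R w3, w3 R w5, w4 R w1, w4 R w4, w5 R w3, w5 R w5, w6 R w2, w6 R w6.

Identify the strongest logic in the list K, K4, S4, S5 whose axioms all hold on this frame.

K4

Transitive (axiom 4): yes — every two-step R-path is closed by a direct edge.
Reflexive (axiom T): no — w0 is not related to itself.
Euclidean (axiom 5): yes — any two successors of a common world are R-related.
So F validates K, K4; S4 would additionally require R to be reflexive. The strongest is K4.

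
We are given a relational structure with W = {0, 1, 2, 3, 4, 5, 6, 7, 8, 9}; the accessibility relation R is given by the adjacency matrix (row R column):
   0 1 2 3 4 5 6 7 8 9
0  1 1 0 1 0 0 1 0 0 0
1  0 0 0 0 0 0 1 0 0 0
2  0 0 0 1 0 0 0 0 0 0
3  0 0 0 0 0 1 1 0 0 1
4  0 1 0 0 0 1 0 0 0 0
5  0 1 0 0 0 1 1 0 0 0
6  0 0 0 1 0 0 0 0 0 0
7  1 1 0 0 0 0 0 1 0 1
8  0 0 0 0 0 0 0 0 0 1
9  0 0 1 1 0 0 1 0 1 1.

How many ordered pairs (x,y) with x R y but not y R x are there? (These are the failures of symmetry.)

Enumerating: (0,1), (0,3), (0,6), (1,6), (2,3), (3,5), (4,1), (4,5), (5,1), (5,6), (7,0), (7,1), (7,9), (9,2), (9,6).

15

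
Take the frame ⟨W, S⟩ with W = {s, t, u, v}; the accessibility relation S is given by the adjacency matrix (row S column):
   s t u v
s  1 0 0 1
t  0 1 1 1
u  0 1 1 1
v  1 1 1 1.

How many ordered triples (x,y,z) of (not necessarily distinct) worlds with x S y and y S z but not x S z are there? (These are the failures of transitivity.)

Enumerating: (s,v,t), (s,v,u), (t,v,s), (u,v,s).

4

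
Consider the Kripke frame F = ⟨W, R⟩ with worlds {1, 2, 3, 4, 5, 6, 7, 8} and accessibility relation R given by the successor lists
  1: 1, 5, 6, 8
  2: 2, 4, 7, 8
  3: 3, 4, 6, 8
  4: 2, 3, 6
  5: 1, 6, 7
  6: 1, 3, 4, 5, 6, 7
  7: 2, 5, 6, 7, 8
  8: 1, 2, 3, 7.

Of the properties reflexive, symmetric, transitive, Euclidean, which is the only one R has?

Reflexive: no — 4 is not related to itself.
Symmetric: yes — every pair in R has its reverse in R.
Transitive: no — 1 R 5 and 5 R 7, but not 1 R 7.
Euclidean: no — 1 R 5 and 1 R 8, but not 5 R 8.
Only symmetric holds.

symmetric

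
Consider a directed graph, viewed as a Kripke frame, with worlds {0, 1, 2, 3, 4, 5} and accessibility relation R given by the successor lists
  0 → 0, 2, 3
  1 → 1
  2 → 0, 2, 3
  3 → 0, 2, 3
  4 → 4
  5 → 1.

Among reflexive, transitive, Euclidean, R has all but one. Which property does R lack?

Reflexive: no — 5 is not related to itself.
Transitive: yes — every two-step R-path is closed by a direct edge.
Euclidean: yes — any two successors of a common world are R-related.
Only reflexive fails.

reflexive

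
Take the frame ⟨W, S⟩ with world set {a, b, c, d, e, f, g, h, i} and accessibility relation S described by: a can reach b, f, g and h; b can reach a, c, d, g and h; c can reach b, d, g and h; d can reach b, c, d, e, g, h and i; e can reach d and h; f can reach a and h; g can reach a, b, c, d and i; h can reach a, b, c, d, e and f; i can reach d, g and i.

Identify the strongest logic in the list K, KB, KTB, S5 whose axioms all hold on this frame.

KB

Symmetric (axiom B): yes — every pair in S has its reverse in S.
Reflexive (axiom T): no — a is not related to itself.
Euclidean (axiom 5): no — a S b and a S f, but not b S f.
So F validates K, KB; KTB would additionally require S to be reflexive. The strongest is KB.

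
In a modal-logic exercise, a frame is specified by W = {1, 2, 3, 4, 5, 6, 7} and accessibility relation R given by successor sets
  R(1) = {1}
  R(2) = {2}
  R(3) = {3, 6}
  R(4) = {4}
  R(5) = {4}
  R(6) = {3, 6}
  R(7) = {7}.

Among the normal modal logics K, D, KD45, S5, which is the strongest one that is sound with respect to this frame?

Serial (axiom D): yes — every world has a successor (e.g. 1 R 1).
Euclidean (axiom 5): yes — any two successors of a common world are R-related.
Transitive (axiom 4): yes — every two-step R-path is closed by a direct edge.
Reflexive (axiom T): no — 5 is not related to itself.
So F validates K, D, KD45; S5 would additionally require R to be reflexive. The strongest is KD45.

KD45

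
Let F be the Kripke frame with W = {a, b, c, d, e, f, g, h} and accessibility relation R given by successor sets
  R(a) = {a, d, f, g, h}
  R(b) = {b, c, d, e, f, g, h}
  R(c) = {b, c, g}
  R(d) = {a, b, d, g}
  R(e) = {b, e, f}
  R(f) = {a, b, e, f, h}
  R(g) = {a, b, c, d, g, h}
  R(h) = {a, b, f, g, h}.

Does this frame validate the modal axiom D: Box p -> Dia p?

Yes

By correspondence theory, D is valid on a frame iff R is serial.
Serial: yes — every world has a successor (e.g. a R a).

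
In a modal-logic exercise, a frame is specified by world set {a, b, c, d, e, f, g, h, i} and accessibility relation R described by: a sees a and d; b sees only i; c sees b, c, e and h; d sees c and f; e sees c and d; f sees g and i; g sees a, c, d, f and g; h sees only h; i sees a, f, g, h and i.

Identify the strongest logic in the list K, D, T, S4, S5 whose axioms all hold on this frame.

Serial (axiom D): yes — every world has a successor (e.g. a R a).
Reflexive (axiom T): no — b is not related to itself.
Transitive (axiom 4): no — a R d and d R c, but not a R c.
Euclidean (axiom 5): no — c R b and c R e, but not b R e.
So F validates K, D; T would additionally require R to be reflexive. The strongest is D.

D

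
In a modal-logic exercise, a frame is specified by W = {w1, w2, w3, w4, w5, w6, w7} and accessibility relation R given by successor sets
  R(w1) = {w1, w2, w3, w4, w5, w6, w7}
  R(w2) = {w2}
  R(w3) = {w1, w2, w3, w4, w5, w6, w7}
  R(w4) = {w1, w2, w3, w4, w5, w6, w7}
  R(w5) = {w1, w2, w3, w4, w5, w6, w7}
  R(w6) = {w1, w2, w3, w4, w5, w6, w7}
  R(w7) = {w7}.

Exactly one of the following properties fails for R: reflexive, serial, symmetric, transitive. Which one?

Reflexive: yes — every world is R-related to itself.
Serial: yes — every world has a successor (e.g. w1 R w1).
Symmetric: no — w1 R w2 but not w2 R w1.
Transitive: yes — every two-step R-path is closed by a direct edge.
Only symmetric fails.

symmetric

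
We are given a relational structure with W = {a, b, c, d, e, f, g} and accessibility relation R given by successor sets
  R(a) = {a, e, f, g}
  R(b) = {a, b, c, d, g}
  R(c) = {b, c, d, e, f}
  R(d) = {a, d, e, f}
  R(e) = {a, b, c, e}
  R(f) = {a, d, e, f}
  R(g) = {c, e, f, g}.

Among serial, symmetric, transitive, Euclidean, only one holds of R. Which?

serial

Serial: yes — every world has a successor (e.g. a R a).
Symmetric: no — a R g but not g R a.
Transitive: no — a R e and e R b, but not a R b.
Euclidean: no — a R e and a R f, but not e R f.
Only serial holds.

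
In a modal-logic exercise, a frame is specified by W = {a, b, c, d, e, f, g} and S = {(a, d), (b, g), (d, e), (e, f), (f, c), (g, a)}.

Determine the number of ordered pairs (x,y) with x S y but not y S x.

Enumerating: (a,d), (b,g), (d,e), (e,f), (f,c), (g,a).

6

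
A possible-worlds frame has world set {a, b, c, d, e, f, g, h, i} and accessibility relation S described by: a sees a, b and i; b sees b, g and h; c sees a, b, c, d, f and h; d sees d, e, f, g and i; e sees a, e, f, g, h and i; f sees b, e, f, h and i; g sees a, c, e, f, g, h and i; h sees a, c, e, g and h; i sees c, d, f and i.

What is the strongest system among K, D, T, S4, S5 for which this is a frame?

T

Serial (axiom D): yes — every world has a successor (e.g. a S a).
Reflexive (axiom T): yes — every world is S-related to itself.
Transitive (axiom 4): no — a S b and b S g, but not a S g.
Euclidean (axiom 5): no — a S b and a S i, but not b S i.
So F validates K, D, T; S4 would additionally require S to be transitive. The strongest is T.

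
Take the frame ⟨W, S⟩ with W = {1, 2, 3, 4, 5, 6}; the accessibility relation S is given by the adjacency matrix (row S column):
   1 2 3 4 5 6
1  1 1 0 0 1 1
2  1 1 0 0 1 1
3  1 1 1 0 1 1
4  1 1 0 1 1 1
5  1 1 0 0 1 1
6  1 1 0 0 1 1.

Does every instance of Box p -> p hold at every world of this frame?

The schema T characterises exactly the reflexive frames.
Reflexive: yes — every world is S-related to itself.

Yes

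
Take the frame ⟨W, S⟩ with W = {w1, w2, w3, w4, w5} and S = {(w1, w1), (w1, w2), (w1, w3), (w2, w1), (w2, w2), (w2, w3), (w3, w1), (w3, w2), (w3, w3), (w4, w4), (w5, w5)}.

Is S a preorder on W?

Yes

Reflexive: yes — every world is S-related to itself.
Transitive: yes — every two-step S-path is closed by a direct edge.
So S is a preorder.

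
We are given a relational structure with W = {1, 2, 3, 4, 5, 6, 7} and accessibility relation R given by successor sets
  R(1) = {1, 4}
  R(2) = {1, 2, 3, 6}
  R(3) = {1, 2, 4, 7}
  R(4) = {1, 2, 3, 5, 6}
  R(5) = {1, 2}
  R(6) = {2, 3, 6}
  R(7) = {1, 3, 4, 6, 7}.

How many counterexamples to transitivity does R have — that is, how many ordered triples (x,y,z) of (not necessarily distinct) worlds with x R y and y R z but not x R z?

28

Enumerating: (1,4,2), (1,4,3), (1,4,5), (1,4,6), (2,1,4), (2,3,4), (2,3,7), (3,2,3), (3,2,6), (3,4,3), (3,4,5), (3,4,6), … and 16 more.
Total: 28.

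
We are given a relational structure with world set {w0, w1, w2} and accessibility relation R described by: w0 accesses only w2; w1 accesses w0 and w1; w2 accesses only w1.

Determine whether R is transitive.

Transitive: no — w0 R w2 and w2 R w1, but not w0 R w1.

No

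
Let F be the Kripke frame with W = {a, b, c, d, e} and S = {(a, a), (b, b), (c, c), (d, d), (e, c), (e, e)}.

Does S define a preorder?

Yes

Reflexive: yes — every world is S-related to itself.
Transitive: yes — every two-step S-path is closed by a direct edge.
So S is a preorder.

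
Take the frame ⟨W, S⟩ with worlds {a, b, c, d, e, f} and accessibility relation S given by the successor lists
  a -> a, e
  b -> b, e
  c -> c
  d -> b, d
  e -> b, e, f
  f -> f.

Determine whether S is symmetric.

No

Symmetric: no — a S e but not e S a.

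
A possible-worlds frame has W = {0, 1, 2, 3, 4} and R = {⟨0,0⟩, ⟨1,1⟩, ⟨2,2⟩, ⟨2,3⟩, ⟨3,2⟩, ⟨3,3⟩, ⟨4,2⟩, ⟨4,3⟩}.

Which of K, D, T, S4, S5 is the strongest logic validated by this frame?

Serial (axiom D): yes — every world has a successor (e.g. 0 R 0).
Reflexive (axiom T): no — 4 is not related to itself.
Transitive (axiom 4): yes — every two-step R-path is closed by a direct edge.
Euclidean (axiom 5): yes — any two successors of a common world are R-related.
So F validates K, D; T would additionally require R to be reflexive. The strongest is D.

D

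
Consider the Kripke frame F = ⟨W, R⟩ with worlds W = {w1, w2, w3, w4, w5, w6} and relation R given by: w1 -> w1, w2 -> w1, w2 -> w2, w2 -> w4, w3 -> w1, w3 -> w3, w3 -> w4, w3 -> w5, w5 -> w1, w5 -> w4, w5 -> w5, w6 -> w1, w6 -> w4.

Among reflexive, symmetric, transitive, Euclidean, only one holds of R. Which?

Reflexive: no — w4 is not related to itself.
Symmetric: no — w2 R w1 but not w1 R w2.
Transitive: yes — every two-step R-path is closed by a direct edge.
Euclidean: no — w2 R w1 and w2 R w4, but not w1 R w4.
Only transitive holds.

transitive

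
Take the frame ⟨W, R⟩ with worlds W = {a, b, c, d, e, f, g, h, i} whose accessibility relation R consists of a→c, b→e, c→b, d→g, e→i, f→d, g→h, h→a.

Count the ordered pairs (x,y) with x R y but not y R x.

Enumerating: (a,c), (b,e), (c,b), (d,g), (e,i), (f,d), (g,h), (h,a).

8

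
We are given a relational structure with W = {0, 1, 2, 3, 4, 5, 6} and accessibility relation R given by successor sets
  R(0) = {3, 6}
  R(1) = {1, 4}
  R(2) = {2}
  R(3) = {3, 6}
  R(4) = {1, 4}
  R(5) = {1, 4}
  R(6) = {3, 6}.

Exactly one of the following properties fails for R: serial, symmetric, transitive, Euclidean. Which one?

Serial: yes — every world has a successor (e.g. 0 R 3).
Symmetric: no — 0 R 3 but not 3 R 0.
Transitive: yes — every two-step R-path is closed by a direct edge.
Euclidean: yes — any two successors of a common world are R-related.
Only symmetric fails.

symmetric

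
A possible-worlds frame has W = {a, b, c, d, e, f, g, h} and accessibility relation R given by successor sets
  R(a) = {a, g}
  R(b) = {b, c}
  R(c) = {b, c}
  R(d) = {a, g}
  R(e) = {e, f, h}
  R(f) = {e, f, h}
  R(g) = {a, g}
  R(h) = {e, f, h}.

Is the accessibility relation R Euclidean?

Euclidean: yes — any two successors of a common world are R-related.

Yes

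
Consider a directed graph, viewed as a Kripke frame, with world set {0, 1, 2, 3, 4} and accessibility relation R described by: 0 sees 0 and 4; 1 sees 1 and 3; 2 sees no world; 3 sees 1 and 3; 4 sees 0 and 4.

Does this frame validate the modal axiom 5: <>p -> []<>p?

Yes

Axiom 5 corresponds to the accessibility relation being Euclidean.
Euclidean: yes — any two successors of a common world are R-related.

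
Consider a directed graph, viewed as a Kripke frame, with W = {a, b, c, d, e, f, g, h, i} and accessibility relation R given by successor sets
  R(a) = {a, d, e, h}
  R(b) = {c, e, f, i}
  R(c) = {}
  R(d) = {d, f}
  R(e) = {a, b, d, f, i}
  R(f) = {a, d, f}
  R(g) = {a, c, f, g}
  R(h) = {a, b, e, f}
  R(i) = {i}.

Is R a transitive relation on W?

No

Transitive: no — a R d and d R f, but not a R f.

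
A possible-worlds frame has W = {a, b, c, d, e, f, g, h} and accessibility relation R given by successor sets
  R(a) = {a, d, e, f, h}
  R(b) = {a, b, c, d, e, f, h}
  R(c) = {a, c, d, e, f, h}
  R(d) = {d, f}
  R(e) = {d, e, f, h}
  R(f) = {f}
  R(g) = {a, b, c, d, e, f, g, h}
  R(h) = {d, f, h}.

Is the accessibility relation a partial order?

Yes

Reflexive: yes — every world is R-related to itself.
Transitive: yes — every two-step R-path is closed by a direct edge.
Antisymmetric: yes — no distinct pair is related both ways.
So R is a partial order.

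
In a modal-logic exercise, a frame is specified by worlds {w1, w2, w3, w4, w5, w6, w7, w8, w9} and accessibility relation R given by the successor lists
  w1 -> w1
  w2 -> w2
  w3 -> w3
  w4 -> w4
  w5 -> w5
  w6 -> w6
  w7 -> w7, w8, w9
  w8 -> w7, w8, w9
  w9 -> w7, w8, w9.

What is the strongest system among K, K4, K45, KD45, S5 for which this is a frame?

Transitive (axiom 4): yes — every two-step R-path is closed by a direct edge.
Euclidean (axiom 5): yes — any two successors of a common world are R-related.
Serial (axiom D): yes — every world has a successor (e.g. w1 R w1).
Reflexive (axiom T): yes — every world is R-related to itself.
So F validates K, K4, K45, KD45, S5. The strongest is S5.

S5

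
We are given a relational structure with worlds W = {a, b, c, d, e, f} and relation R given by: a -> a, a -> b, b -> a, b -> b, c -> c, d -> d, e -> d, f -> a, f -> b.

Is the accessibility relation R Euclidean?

Euclidean: yes — any two successors of a common world are R-related.

Yes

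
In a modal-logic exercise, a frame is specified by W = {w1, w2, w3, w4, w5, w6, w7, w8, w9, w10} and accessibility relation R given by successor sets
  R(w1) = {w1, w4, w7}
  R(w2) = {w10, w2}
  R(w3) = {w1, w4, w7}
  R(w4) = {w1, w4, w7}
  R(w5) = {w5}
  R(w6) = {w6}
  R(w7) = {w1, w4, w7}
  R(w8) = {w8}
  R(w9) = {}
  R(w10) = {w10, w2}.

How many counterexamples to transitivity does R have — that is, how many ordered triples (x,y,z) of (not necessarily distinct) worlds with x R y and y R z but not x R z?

R is transitive; there are no such tuples.

0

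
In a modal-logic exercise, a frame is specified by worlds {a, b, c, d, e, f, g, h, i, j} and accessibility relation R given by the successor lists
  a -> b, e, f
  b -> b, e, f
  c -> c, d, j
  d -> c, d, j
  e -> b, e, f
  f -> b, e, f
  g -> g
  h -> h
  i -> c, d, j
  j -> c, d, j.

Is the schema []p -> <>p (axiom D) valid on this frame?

By correspondence theory, D is valid on a frame iff R is serial.
Serial: yes — every world has a successor (e.g. a R b).

Yes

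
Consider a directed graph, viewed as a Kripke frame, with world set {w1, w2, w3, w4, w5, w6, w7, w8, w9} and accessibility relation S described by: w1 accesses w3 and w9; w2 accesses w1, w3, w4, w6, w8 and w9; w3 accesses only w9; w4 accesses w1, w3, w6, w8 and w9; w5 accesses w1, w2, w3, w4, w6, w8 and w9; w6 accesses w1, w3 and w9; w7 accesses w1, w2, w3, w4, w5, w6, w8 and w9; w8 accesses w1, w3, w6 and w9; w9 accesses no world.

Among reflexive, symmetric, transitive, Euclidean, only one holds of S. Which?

Reflexive: no — w1 is not related to itself.
Symmetric: no — w1 S w3 but not w3 S w1.
Transitive: yes — every two-step S-path is closed by a direct edge.
Euclidean: no — w1 S w9 and w1 S w3, but not w9 S w3.
Only transitive holds.

transitive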